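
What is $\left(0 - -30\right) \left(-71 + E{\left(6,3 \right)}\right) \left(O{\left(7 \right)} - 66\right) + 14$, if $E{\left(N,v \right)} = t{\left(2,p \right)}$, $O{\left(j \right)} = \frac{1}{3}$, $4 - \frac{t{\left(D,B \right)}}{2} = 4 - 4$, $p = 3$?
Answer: $124124$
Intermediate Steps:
$t{\left(D,B \right)} = 8$ ($t{\left(D,B \right)} = 8 - 2 \left(4 - 4\right) = 8 - 0 = 8 + 0 = 8$)
$O{\left(j \right)} = \frac{1}{3}$
$E{\left(N,v \right)} = 8$
$\left(0 - -30\right) \left(-71 + E{\left(6,3 \right)}\right) \left(O{\left(7 \right)} - 66\right) + 14 = \left(0 - -30\right) \left(-71 + 8\right) \left(\frac{1}{3} - 66\right) + 14 = \left(0 + 30\right) \left(\left(-63\right) \left(- \frac{197}{3}\right)\right) + 14 = 30 \cdot 4137 + 14 = 124110 + 14 = 124124$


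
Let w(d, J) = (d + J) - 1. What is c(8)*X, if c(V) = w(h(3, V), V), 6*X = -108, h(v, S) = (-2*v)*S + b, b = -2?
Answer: 774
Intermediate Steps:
h(v, S) = -2 - 2*S*v (h(v, S) = (-2*v)*S - 2 = -2*S*v - 2 = -2 - 2*S*v)
X = -18 (X = (1/6)*(-108) = -18)
w(d, J) = -1 + J + d (w(d, J) = (J + d) - 1 = -1 + J + d)
c(V) = -3 - 5*V (c(V) = -1 + V + (-2 - 2*V*3) = -1 + V + (-2 - 6*V) = -3 - 5*V)
c(8)*X = (-3 - 5*8)*(-18) = (-3 - 40)*(-18) = -43*(-18) = 774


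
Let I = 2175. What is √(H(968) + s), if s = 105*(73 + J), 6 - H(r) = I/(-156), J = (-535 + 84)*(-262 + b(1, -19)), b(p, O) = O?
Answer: √9000561401/26 ≈ 3648.9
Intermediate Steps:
J = 126731 (J = (-535 + 84)*(-262 - 19) = -451*(-281) = 126731)
H(r) = 1037/52 (H(r) = 6 - 2175/(-156) = 6 - 2175*(-1)/156 = 6 - 1*(-725/52) = 6 + 725/52 = 1037/52)
s = 13314420 (s = 105*(73 + 126731) = 105*126804 = 13314420)
√(H(968) + s) = √(1037/52 + 13314420) = √(692350877/52) = √9000561401/26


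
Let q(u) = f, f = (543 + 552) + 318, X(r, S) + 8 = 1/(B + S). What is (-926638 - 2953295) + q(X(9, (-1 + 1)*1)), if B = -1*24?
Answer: -3878520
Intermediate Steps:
B = -24
X(r, S) = -8 + 1/(-24 + S)
f = 1413 (f = 1095 + 318 = 1413)
q(u) = 1413
(-926638 - 2953295) + q(X(9, (-1 + 1)*1)) = (-926638 - 2953295) + 1413 = -3879933 + 1413 = -3878520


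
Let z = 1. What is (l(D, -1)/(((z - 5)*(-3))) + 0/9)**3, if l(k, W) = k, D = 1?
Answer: 1/1728 ≈ 0.00057870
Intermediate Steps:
(l(D, -1)/(((z - 5)*(-3))) + 0/9)**3 = (1/((1 - 5)*(-3)) + 0/9)**3 = (1/(-4*(-3)) + 0*(1/9))**3 = (1/12 + 0)**3 = (1/12)**3 = 1/1728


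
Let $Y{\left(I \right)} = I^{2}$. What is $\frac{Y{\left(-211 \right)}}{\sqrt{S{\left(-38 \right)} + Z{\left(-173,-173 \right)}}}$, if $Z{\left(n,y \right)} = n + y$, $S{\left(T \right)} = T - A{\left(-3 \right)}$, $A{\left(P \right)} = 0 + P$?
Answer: $- \frac{44521 i \sqrt{381}}{381} \approx - 2280.9 i$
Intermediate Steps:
$A{\left(P \right)} = P$
$S{\left(T \right)} = 3 + T$ ($S{\left(T \right)} = T - -3 = T + 3 = 3 + T$)
$\frac{Y{\left(-211 \right)}}{\sqrt{S{\left(-38 \right)} + Z{\left(-173,-173 \right)}}} = \frac{\left(-211\right)^{2}}{\sqrt{\left(3 - 38\right) - 346}} = \frac{44521}{\sqrt{-35 - 346}} = \frac{44521}{\sqrt{-381}} = \frac{44521}{i \sqrt{381}} = 44521 \left(- \frac{i \sqrt{381}}{381}\right) = - \frac{44521 i \sqrt{381}}{381}$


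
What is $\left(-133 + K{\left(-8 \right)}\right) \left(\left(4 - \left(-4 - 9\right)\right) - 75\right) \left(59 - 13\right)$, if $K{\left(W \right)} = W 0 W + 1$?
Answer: $352176$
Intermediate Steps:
$K{\left(W \right)} = 1$ ($K{\left(W \right)} = W 0 + 1 = 0 + 1 = 1$)
$\left(-133 + K{\left(-8 \right)}\right) \left(\left(4 - \left(-4 - 9\right)\right) - 75\right) \left(59 - 13\right) = \left(-133 + 1\right) \left(\left(4 - \left(-4 - 9\right)\right) - 75\right) \left(59 - 13\right) = - 132 \left(\left(4 - \left(-4 - 9\right)\right) - 75\right) 46 = - 132 \left(\left(4 - -13\right) - 75\right) 46 = - 132 \left(\left(4 + 13\right) - 75\right) 46 = - 132 \left(17 - 75\right) 46 = - 132 \left(\left(-58\right) 46\right) = \left(-132\right) \left(-2668\right) = 352176$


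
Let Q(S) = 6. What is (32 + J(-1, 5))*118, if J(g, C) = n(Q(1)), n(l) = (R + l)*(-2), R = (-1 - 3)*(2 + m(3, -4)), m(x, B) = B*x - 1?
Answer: -8024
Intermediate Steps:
m(x, B) = -1 + B*x
R = 44 (R = (-1 - 3)*(2 + (-1 - 4*3)) = -4*(2 + (-1 - 12)) = -4*(2 - 13) = -4*(-11) = 44)
n(l) = -88 - 2*l (n(l) = (44 + l)*(-2) = -88 - 2*l)
J(g, C) = -100 (J(g, C) = -88 - 2*6 = -88 - 12 = -100)
(32 + J(-1, 5))*118 = (32 - 100)*118 = -68*118 = -8024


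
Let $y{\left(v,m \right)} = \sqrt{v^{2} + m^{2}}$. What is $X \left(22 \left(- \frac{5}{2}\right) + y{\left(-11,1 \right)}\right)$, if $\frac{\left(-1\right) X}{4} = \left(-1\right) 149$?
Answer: $-32780 + 596 \sqrt{122} \approx -26197.0$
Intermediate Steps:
$X = 596$ ($X = - 4 \left(\left(-1\right) 149\right) = \left(-4\right) \left(-149\right) = 596$)
$y{\left(v,m \right)} = \sqrt{m^{2} + v^{2}}$
$X \left(22 \left(- \frac{5}{2}\right) + y{\left(-11,1 \right)}\right) = 596 \left(22 \left(- \frac{5}{2}\right) + \sqrt{1^{2} + \left(-11\right)^{2}}\right) = 596 \left(22 \left(\left(-5\right) \frac{1}{2}\right) + \sqrt{1 + 121}\right) = 596 \left(22 \left(- \frac{5}{2}\right) + \sqrt{122}\right) = 596 \left(-55 + \sqrt{122}\right) = -32780 + 596 \sqrt{122}$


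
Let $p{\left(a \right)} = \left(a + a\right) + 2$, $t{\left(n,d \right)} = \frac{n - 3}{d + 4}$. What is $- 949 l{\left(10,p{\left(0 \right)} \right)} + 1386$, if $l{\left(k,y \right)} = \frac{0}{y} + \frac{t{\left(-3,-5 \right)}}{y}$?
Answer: $-1461$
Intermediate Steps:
$t{\left(n,d \right)} = \frac{-3 + n}{4 + d}$
$p{\left(a \right)} = 2 + 2 a$ ($p{\left(a \right)} = 2 a + 2 = 2 + 2 a$)
$l{\left(k,y \right)} = \frac{6}{y}$ ($l{\left(k,y \right)} = \frac{0}{y} + \frac{\frac{1}{4 - 5} \left(-3 - 3\right)}{y} = 0 + \frac{\frac{1}{-1} \left(-6\right)}{y} = 0 + \frac{\left(-1\right) \left(-6\right)}{y} = 0 + \frac{6}{y} = \frac{6}{y}$)
$- 949 l{\left(10,p{\left(0 \right)} \right)} + 1386 = - 949 \frac{6}{2 + 2 \cdot 0} + 1386 = - 949 \frac{6}{2 + 0} + 1386 = - 949 \cdot \frac{6}{2} + 1386 = - 949 \cdot 6 \cdot \frac{1}{2} + 1386 = \left(-949\right) 3 + 1386 = -2847 + 1386 = -1461$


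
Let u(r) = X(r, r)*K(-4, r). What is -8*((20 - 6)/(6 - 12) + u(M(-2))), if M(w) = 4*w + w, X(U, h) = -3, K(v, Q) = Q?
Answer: -664/3 ≈ -221.33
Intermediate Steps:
M(w) = 5*w
u(r) = -3*r
-8*((20 - 6)/(6 - 12) + u(M(-2))) = -8*((20 - 6)/(6 - 12) - 15*(-2)) = -8*(14/(-6) - 3*(-10)) = -8*(14*(-1/6) + 30) = -8*(-7/3 + 30) = -8*83/3 = -664/3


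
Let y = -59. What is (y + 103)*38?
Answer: 1672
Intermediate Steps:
(y + 103)*38 = (-59 + 103)*38 = 44*38 = 1672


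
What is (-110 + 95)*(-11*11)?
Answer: 1815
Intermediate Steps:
(-110 + 95)*(-11*11) = -15*(-121) = 1815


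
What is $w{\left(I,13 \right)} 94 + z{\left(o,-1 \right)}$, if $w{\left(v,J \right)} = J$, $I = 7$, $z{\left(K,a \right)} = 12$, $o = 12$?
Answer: $1234$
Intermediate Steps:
$w{\left(I,13 \right)} 94 + z{\left(o,-1 \right)} = 13 \cdot 94 + 12 = 1222 + 12 = 1234$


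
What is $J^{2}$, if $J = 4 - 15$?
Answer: $121$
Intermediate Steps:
$J = -11$
$J^{2} = \left(-11\right)^{2} = 121$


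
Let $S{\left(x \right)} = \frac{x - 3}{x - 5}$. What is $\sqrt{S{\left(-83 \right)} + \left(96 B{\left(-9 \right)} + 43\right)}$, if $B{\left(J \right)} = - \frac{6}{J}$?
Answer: $\frac{\sqrt{52261}}{22} \approx 10.391$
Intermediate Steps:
$S{\left(x \right)} = \frac{-3 + x}{-5 + x}$
$\sqrt{S{\left(-83 \right)} + \left(96 B{\left(-9 \right)} + 43\right)} = \sqrt{\frac{-3 - 83}{-5 - 83} + \left(96 \left(- \frac{6}{-9}\right) + 43\right)} = \sqrt{\frac{1}{-88} \left(-86\right) + \left(96 \left(\left(-6\right) \left(- \frac{1}{9}\right)\right) + 43\right)} = \sqrt{\left(- \frac{1}{88}\right) \left(-86\right) + \left(96 \cdot \frac{2}{3} + 43\right)} = \sqrt{\frac{43}{44} + \left(64 + 43\right)} = \sqrt{\frac{43}{44} + 107} = \sqrt{\frac{4751}{44}} = \frac{\sqrt{52261}}{22}$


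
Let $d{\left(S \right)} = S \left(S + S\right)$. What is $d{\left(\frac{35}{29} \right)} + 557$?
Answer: $\frac{470887}{841} \approx 559.91$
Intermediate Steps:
$d{\left(S \right)} = 2 S^{2}$ ($d{\left(S \right)} = S 2 S = 2 S^{2}$)
$d{\left(\frac{35}{29} \right)} + 557 = 2 \left(\frac{35}{29}\right)^{2} + 557 = 2 \cdot \frac{1225}{841} + 557 = \frac{2450}{841} + 557 = \frac{470887}{841}$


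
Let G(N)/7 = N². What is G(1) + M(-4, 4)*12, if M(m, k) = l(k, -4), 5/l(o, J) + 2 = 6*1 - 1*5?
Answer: -53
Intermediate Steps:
l(o, J) = -5 (l(o, J) = 5/(-2 + (6*1 - 1*5)) = 5/(-2 + (6 - 5)) = 5/(-2 + 1) = 5/(-1) = 5*(-1) = -5)
M(m, k) = -5
G(N) = 7*N²
G(1) + M(-4, 4)*12 = 7*1² - 5*12 = 7*1 - 60 = 7 - 60 = -53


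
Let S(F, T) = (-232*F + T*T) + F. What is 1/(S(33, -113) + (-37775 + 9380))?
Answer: -1/23249 ≈ -4.3013e-5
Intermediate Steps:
S(F, T) = T**2 - 231*F (S(F, T) = (-232*F + T**2) + F = (T**2 - 232*F) + F = T**2 - 231*F)
1/(S(33, -113) + (-37775 + 9380)) = 1/(((-113)**2 - 231*33) + (-37775 + 9380)) = 1/((12769 - 7623) - 28395) = 1/(5146 - 28395) = 1/(-23249) = -1/23249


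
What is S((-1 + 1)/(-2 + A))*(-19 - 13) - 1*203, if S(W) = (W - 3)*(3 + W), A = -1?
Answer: 85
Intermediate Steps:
S(W) = (-3 + W)*(3 + W)
S((-1 + 1)/(-2 + A))*(-19 - 13) - 1*203 = (-9 + ((-1 + 1)/(-2 - 1))²)*(-19 - 13) - 1*203 = (-9 + (0/(-3))²)*(-32) - 203 = (-9 + (0*(-⅓))²)*(-32) - 203 = (-9 + 0²)*(-32) - 203 = (-9 + 0)*(-32) - 203 = -9*(-32) - 203 = 288 - 203 = 85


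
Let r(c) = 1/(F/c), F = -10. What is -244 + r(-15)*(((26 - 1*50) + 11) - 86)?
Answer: -785/2 ≈ -392.50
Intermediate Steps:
r(c) = -c/10 (r(c) = 1/(-10/c) = -c/10)
-244 + r(-15)*(((26 - 1*50) + 11) - 86) = -244 + (-1/10*(-15))*(((26 - 1*50) + 11) - 86) = -244 + 3*(((26 - 50) + 11) - 86)/2 = -244 + 3*((-24 + 11) - 86)/2 = -244 + 3*(-13 - 86)/2 = -244 + (3/2)*(-99) = -244 - 297/2 = -785/2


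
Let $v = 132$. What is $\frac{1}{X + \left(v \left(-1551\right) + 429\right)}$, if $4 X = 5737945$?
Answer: $\frac{4}{4920733} \approx 8.1289 \cdot 10^{-7}$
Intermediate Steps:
$X = \frac{5737945}{4}$ ($X = \frac{1}{4} \cdot 5737945 = \frac{5737945}{4} \approx 1.4345 \cdot 10^{6}$)
$\frac{1}{X + \left(v \left(-1551\right) + 429\right)} = \frac{1}{\frac{5737945}{4} + \left(132 \left(-1551\right) + 429\right)} = \frac{1}{\frac{5737945}{4} + \left(-204732 + 429\right)} = \frac{1}{\frac{5737945}{4} - 204303} = \frac{1}{\frac{4920733}{4}} = \frac{4}{4920733}$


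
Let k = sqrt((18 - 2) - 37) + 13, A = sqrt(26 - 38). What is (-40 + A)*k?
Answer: -2*(13 + I*sqrt(21))*(20 - I*sqrt(3)) ≈ -535.87 - 138.27*I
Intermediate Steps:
A = 2*I*sqrt(3) (A = sqrt(-12) = 2*I*sqrt(3) ≈ 3.4641*I)
k = 13 + I*sqrt(21) (k = sqrt(16 - 37) + 13 = sqrt(-21) + 13 = I*sqrt(21) + 13 = 13 + I*sqrt(21) ≈ 13.0 + 4.5826*I)
(-40 + A)*k = (-40 + 2*I*sqrt(3))*(13 + I*sqrt(21))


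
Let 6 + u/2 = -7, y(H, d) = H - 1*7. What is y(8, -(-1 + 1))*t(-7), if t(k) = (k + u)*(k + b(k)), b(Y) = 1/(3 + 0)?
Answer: 220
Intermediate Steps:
y(H, d) = -7 + H (y(H, d) = H - 7 = -7 + H)
b(Y) = ⅓ (b(Y) = 1/3 = ⅓)
u = -26 (u = -12 + 2*(-7) = -12 - 14 = -26)
t(k) = (-26 + k)*(⅓ + k) (t(k) = (k - 26)*(k + ⅓) = (-26 + k)*(⅓ + k))
y(8, -(-1 + 1))*t(-7) = (-7 + 8)*(-26/3 + (-7)² - 77/3*(-7)) = 1*(-26/3 + 49 + 539/3) = 1*220 = 220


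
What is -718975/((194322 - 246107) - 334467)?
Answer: 718975/386252 ≈ 1.8614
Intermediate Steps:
-718975/((194322 - 246107) - 334467) = -718975/(-51785 - 334467) = -718975/(-386252) = -718975*(-1/386252) = 718975/386252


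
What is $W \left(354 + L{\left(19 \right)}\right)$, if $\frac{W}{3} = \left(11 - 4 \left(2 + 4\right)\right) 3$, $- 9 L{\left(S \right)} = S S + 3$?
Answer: $-36686$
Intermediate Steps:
$L{\left(S \right)} = - \frac{1}{3} - \frac{S^{2}}{9}$ ($L{\left(S \right)} = - \frac{S S + 3}{9} = - \frac{S^{2} + 3}{9} = - \frac{3 + S^{2}}{9} = - \frac{1}{3} - \frac{S^{2}}{9}$)
$W = -117$ ($W = 3 \left(11 - 4 \left(2 + 4\right)\right) 3 = 3 \left(11 - 24\right) 3 = 3 \left(\left(-13\right) 3\right) = 3 \left(-39\right) = -117$)
$W \left(354 + L{\left(19 \right)}\right) = - 117 \left(354 - \left(\frac{1}{3} + \frac{19^{2}}{9}\right)\right) = - 117 \left(354 - \frac{364}{9}\right) = \left(-117\right) \frac{2822}{9} = -36686$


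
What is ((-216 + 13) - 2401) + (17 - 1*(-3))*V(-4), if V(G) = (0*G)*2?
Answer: -2604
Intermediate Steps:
V(G) = 0 (V(G) = 0*2 = 0)
((-216 + 13) - 2401) + (17 - 1*(-3))*V(-4) = ((-216 + 13) - 2401) + (17 - 1*(-3))*0 = (-203 - 2401) + (17 + 3)*0 = -2604 + 20*0 = -2604 + 0 = -2604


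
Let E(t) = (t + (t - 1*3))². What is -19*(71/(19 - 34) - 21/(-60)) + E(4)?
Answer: 6497/60 ≈ 108.28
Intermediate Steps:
E(t) = (-3 + 2*t)² (E(t) = (t + (t - 3))² = (t + (-3 + t))² = (-3 + 2*t)²)
-19*(71/(19 - 34) - 21/(-60)) + E(4) = -19*(71/(19 - 34) - 21/(-60)) + (-3 + 2*4)² = -19*(71/(-15) - 21*(-1/60)) + (-3 + 8)² = -19*(71*(-1/15) + 7/20) + 5² = -19*(-71/15 + 7/20) + 25 = -19*(-263/60) + 25 = 4997/60 + 25 = 6497/60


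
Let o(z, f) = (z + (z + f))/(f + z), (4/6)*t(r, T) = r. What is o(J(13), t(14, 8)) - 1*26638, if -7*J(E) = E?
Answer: -3569371/134 ≈ -26637.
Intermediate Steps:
J(E) = -E/7
t(r, T) = 3*r/2
o(z, f) = (f + 2*z)/(f + z) (o(z, f) = (z + (f + z))/(f + z) = (f + 2*z)/(f + z))
o(J(13), t(14, 8)) - 1*26638 = ((3/2)*14 + 2*(-⅐*13))/((3/2)*14 - ⅐*13) - 1*26638 = (21 + 2*(-13/7))/(21 - 13/7) - 26638 = (21 - 26/7)/(134/7) - 26638 = (7/134)*(121/7) - 26638 = 121/134 - 26638 = -3569371/134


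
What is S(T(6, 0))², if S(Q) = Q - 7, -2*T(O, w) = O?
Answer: 100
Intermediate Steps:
T(O, w) = -O/2
S(Q) = -7 + Q
S(T(6, 0))² = (-7 - ½*6)² = (-7 - 3)² = (-10)² = 100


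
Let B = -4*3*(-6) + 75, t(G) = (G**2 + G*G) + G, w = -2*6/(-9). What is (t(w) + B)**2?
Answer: 1868689/81 ≈ 23070.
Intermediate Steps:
w = 4/3 (w = -12*(-1/9) = 4/3 ≈ 1.3333)
t(G) = G + 2*G**2 (t(G) = (G**2 + G**2) + G = 2*G**2 + G = G + 2*G**2)
B = 147 (B = -12*(-6) + 75 = 72 + 75 = 147)
(t(w) + B)**2 = (4*(1 + 2*(4/3))/3 + 147)**2 = (4*(1 + 8/3)/3 + 147)**2 = ((4/3)*(11/3) + 147)**2 = (44/9 + 147)**2 = (1367/9)**2 = 1868689/81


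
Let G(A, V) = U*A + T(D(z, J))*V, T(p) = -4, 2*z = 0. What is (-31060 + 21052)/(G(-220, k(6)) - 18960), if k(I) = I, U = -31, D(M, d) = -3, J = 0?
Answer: 2502/3041 ≈ 0.82276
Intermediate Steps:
z = 0 (z = (½)*0 = 0)
G(A, V) = -31*A - 4*V
(-31060 + 21052)/(G(-220, k(6)) - 18960) = (-31060 + 21052)/((-31*(-220) - 4*6) - 18960) = -10008/((6820 - 24) - 18960) = -10008/(6796 - 18960) = -10008/(-12164) = -10008*(-1/12164) = 2502/3041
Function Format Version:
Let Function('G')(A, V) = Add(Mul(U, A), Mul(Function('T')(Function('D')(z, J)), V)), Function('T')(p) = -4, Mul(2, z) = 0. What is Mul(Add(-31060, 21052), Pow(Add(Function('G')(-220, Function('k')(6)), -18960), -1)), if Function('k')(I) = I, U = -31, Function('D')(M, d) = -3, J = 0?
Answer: Rational(2502, 3041) ≈ 0.82276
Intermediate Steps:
z = 0 (z = Mul(Rational(1, 2), 0) = 0)
Function('G')(A, V) = Add(Mul(-31, A), Mul(-4, V))
Mul(Add(-31060, 21052), Pow(Add(Function('G')(-220, Function('k')(6)), -18960), -1)) = Mul(Add(-31060, 21052), Pow(Add(Add(Mul(-31, -220), Mul(-4, 6)), -18960), -1)) = Mul(-10008, Pow(Add(Add(6820, -24), -18960), -1)) = Mul(-10008, Pow(Add(6796, -18960), -1)) = Mul(-10008, Pow(-12164, -1)) = Mul(-10008, Rational(-1, 12164)) = Rational(2502, 3041)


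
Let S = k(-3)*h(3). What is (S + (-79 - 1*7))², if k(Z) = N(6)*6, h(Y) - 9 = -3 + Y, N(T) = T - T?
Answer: 7396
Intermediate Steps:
N(T) = 0
h(Y) = 6 + Y (h(Y) = 9 + (-3 + Y) = 6 + Y)
k(Z) = 0 (k(Z) = 0*6 = 0)
S = 0 (S = 0*(6 + 3) = 0*9 = 0)
(S + (-79 - 1*7))² = (0 + (-79 - 1*7))² = (0 + (-79 - 7))² = (0 - 86)² = (-86)² = 7396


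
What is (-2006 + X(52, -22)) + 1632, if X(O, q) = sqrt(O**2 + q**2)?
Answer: -374 + 2*sqrt(797) ≈ -317.54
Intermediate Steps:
(-2006 + X(52, -22)) + 1632 = (-2006 + sqrt(52**2 + (-22)**2)) + 1632 = (-2006 + sqrt(2704 + 484)) + 1632 = (-2006 + sqrt(3188)) + 1632 = (-2006 + 2*sqrt(797)) + 1632 = -374 + 2*sqrt(797)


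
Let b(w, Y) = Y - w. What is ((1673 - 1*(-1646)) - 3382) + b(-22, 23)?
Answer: -18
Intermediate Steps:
((1673 - 1*(-1646)) - 3382) + b(-22, 23) = ((1673 - 1*(-1646)) - 3382) + (23 - 1*(-22)) = ((1673 + 1646) - 3382) + (23 + 22) = (3319 - 3382) + 45 = -63 + 45 = -18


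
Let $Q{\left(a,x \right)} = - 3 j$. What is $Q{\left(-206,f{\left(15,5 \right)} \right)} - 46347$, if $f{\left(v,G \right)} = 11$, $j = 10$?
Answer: $-46377$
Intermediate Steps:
$Q{\left(a,x \right)} = -30$ ($Q{\left(a,x \right)} = \left(-3\right) 10 = -30$)
$Q{\left(-206,f{\left(15,5 \right)} \right)} - 46347 = -30 - 46347 = -46377$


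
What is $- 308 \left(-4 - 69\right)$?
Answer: $22484$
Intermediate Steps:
$- 308 \left(-4 - 69\right) = \left(-308\right) \left(-73\right) = 22484$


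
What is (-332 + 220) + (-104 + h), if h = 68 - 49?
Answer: -197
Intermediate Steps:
h = 19
(-332 + 220) + (-104 + h) = (-332 + 220) + (-104 + 19) = -112 - 85 = -197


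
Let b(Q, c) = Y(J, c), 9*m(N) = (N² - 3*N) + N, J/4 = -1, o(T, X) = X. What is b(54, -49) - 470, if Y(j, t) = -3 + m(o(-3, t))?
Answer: -586/3 ≈ -195.33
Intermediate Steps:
J = -4 (J = 4*(-1) = -4)
m(N) = -2*N/9 + N²/9 (m(N) = ((N² - 3*N) + N)/9 = (N² - 2*N)/9 = -2*N/9 + N²/9)
Y(j, t) = -3 + t*(-2 + t)/9
b(Q, c) = -3 + c*(-2 + c)/9
b(54, -49) - 470 = (-3 + (⅑)*(-49)*(-2 - 49)) - 470 = (-3 + (⅑)*(-49)*(-51)) - 470 = (-3 + 833/3) - 470 = 824/3 - 470 = -586/3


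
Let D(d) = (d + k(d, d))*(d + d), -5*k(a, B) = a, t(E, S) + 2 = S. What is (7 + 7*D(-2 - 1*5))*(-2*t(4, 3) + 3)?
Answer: 2779/5 ≈ 555.80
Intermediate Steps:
t(E, S) = -2 + S
k(a, B) = -a/5
D(d) = 8*d²/5 (D(d) = (d - d/5)*(d + d) = (4*d/5)*(2*d) = 8*d²/5)
(7 + 7*D(-2 - 1*5))*(-2*t(4, 3) + 3) = (7 + 7*(8*(-2 - 1*5)²/5))*(-2*(-2 + 3) + 3) = (7 + 7*(8*(-2 - 5)²/5))*(-2*1 + 3) = (7 + 7*((8/5)*(-7)²))*(-2 + 3) = (7 + 7*((8/5)*49))*1 = (7 + 7*(392/5))*1 = (7 + 2744/5)*1 = (2779/5)*1 = 2779/5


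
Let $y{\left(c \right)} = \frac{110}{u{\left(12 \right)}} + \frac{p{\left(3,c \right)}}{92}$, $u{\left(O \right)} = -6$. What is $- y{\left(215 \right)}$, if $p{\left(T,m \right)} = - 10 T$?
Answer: $\frac{2575}{138} \approx 18.659$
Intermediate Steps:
$y{\left(c \right)} = - \frac{2575}{138}$ ($y{\left(c \right)} = \frac{110}{-6} + \frac{\left(-10\right) 3}{92} = 110 \left(- \frac{1}{6}\right) - \frac{15}{46} = - \frac{55}{3} - \frac{15}{46} = - \frac{2575}{138}$)
$- y{\left(215 \right)} = \left(-1\right) \left(- \frac{2575}{138}\right) = \frac{2575}{138}$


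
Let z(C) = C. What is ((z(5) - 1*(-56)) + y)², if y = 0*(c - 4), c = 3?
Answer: 3721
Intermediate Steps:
y = 0 (y = 0*(3 - 4) = 0*(-1) = 0)
((z(5) - 1*(-56)) + y)² = ((5 - 1*(-56)) + 0)² = ((5 + 56) + 0)² = (61 + 0)² = 61² = 3721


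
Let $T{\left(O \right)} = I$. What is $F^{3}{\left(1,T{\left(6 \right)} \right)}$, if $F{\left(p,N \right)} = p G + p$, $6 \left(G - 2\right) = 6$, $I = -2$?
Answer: $64$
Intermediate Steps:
$G = 3$ ($G = 2 + \frac{1}{6} \cdot 6 = 2 + 1 = 3$)
$T{\left(O \right)} = -2$
$F{\left(p,N \right)} = 4 p$ ($F{\left(p,N \right)} = p 3 + p = 3 p + p = 4 p$)
$F^{3}{\left(1,T{\left(6 \right)} \right)} = \left(4 \cdot 1\right)^{3} = 4^{3} = 64$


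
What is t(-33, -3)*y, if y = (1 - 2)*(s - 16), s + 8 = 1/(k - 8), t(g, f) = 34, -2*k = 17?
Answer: 26996/33 ≈ 818.06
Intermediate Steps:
k = -17/2 (k = -1/2*17 = -17/2 ≈ -8.5000)
s = -266/33 (s = -8 + 1/(-17/2 - 8) = -8 + 1/(-33/2) = -8 - 2/33 = -266/33 ≈ -8.0606)
y = 794/33 (y = (1 - 2)*(-266/33 - 16) = -1*(-794/33) = 794/33 ≈ 24.061)
t(-33, -3)*y = 34*(794/33) = 26996/33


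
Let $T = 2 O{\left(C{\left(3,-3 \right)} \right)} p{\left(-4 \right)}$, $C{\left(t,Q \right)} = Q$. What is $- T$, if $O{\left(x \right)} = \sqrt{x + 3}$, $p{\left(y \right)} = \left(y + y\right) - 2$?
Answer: $0$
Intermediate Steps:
$p{\left(y \right)} = -2 + 2 y$ ($p{\left(y \right)} = 2 y - 2 = -2 + 2 y$)
$O{\left(x \right)} = \sqrt{3 + x}$
$T = 0$ ($T = 2 \sqrt{3 - 3} \left(-2 + 2 \left(-4\right)\right) = 2 \sqrt{0} \left(-2 - 8\right) = 2 \cdot 0 \left(-10\right) = 0 \left(-10\right) = 0$)
$- T = \left(-1\right) 0 = 0$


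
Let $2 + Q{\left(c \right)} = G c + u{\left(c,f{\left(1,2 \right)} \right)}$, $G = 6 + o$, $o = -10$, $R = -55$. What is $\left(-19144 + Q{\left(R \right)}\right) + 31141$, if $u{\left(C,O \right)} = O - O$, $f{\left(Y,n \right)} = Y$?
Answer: $12215$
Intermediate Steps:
$u{\left(C,O \right)} = 0$
$G = -4$ ($G = 6 - 10 = -4$)
$Q{\left(c \right)} = -2 - 4 c$ ($Q{\left(c \right)} = -2 + \left(- 4 c + 0\right) = -2 - 4 c$)
$\left(-19144 + Q{\left(R \right)}\right) + 31141 = \left(-19144 - -218\right) + 31141 = \left(-19144 + \left(-2 + 220\right)\right) + 31141 = \left(-19144 + 218\right) + 31141 = -18926 + 31141 = 12215$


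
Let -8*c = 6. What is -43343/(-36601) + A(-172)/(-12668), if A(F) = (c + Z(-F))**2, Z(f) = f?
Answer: -8388998241/7418583488 ≈ -1.1308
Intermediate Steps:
c = -3/4 (c = -1/8*6 = -3/4 ≈ -0.75000)
A(F) = (-3/4 - F)**2
-43343/(-36601) + A(-172)/(-12668) = -43343/(-36601) + ((3 + 4*(-172))**2/16)/(-12668) = -43343*(-1/36601) + ((3 - 688)**2/16)*(-1/12668) = 43343/36601 + ((1/16)*(-685)**2)*(-1/12668) = 43343/36601 + ((1/16)*469225)*(-1/12668) = 43343/36601 + (469225/16)*(-1/12668) = 43343/36601 - 469225/202688 = -8388998241/7418583488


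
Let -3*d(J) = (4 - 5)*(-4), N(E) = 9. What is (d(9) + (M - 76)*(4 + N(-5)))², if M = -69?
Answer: 32024281/9 ≈ 3.5583e+6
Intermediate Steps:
d(J) = -4/3 (d(J) = -(4 - 5)*(-4)/3 = -(-1)*(-4)/3 = -⅓*4 = -4/3)
(d(9) + (M - 76)*(4 + N(-5)))² = (-4/3 + (-69 - 76)*(4 + 9))² = (-4/3 - 145*13)² = (-4/3 - 1885)² = (-5659/3)² = 32024281/9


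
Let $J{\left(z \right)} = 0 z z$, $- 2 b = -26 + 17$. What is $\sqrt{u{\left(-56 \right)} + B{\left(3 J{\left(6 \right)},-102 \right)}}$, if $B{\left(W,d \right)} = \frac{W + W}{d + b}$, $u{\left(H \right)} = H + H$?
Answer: $4 i \sqrt{7} \approx 10.583 i$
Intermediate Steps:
$b = \frac{9}{2}$ ($b = - \frac{-26 + 17}{2} = \left(- \frac{1}{2}\right) \left(-9\right) = \frac{9}{2} \approx 4.5$)
$J{\left(z \right)} = 0$ ($J{\left(z \right)} = 0 z = 0$)
$u{\left(H \right)} = 2 H$
$B{\left(W,d \right)} = \frac{2 W}{\frac{9}{2} + d}$ ($B{\left(W,d \right)} = \frac{W + W}{d + \frac{9}{2}} = \frac{2 W}{\frac{9}{2} + d}$)
$\sqrt{u{\left(-56 \right)} + B{\left(3 J{\left(6 \right)},-102 \right)}} = \sqrt{2 \left(-56\right) + \frac{4 \cdot 3 \cdot 0}{9 + 2 \left(-102\right)}} = \sqrt{-112 + 4 \cdot 0 \frac{1}{9 - 204}} = \sqrt{-112 + 4 \cdot 0 \frac{1}{-195}} = \sqrt{-112 + 4 \cdot 0 \left(- \frac{1}{195}\right)} = \sqrt{-112 + 0} = \sqrt{-112} = 4 i \sqrt{7}$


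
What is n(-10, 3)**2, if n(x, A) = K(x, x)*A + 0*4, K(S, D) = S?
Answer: 900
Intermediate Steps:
n(x, A) = A*x (n(x, A) = x*A + 0*4 = A*x + 0 = A*x)
n(-10, 3)**2 = (3*(-10))**2 = (-30)**2 = 900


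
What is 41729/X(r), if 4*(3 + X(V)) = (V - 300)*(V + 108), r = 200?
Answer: -41729/7703 ≈ -5.4172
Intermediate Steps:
X(V) = -3 + (-300 + V)*(108 + V)/4 (X(V) = -3 + ((V - 300)*(V + 108))/4 = -3 + ((-300 + V)*(108 + V))/4 = -3 + (-300 + V)*(108 + V)/4)
41729/X(r) = 41729/(-8103 - 48*200 + (1/4)*200**2) = 41729/(-8103 - 9600 + (1/4)*40000) = 41729/(-8103 - 9600 + 10000) = 41729/(-7703) = 41729*(-1/7703) = -41729/7703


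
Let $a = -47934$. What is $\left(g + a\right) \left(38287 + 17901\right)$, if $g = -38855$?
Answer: $-4876500332$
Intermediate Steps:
$\left(g + a\right) \left(38287 + 17901\right) = \left(-38855 - 47934\right) \left(38287 + 17901\right) = \left(-86789\right) 56188 = -4876500332$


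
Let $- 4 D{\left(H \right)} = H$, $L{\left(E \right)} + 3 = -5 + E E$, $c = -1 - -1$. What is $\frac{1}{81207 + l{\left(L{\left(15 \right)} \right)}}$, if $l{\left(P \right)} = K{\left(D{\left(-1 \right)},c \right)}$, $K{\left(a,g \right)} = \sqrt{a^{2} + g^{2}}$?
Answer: $\frac{4}{324829} \approx 1.2314 \cdot 10^{-5}$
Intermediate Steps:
$c = 0$ ($c = -1 + 1 = 0$)
$L{\left(E \right)} = -8 + E^{2}$ ($L{\left(E \right)} = -3 + \left(-5 + E E\right) = -3 + \left(-5 + E^{2}\right) = -8 + E^{2}$)
$D{\left(H \right)} = - \frac{H}{4}$
$l{\left(P \right)} = \frac{1}{4}$ ($l{\left(P \right)} = \sqrt{\left(\left(- \frac{1}{4}\right) \left(-1\right)\right)^{2} + 0^{2}} = \sqrt{\left(\frac{1}{4}\right)^{2} + 0} = \sqrt{\frac{1}{16} + 0} = \sqrt{\frac{1}{16}} = \frac{1}{4}$)
$\frac{1}{81207 + l{\left(L{\left(15 \right)} \right)}} = \frac{1}{81207 + \frac{1}{4}} = \frac{1}{\frac{324829}{4}} = \frac{4}{324829}$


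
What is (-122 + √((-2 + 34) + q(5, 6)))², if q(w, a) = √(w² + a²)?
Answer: (122 - √(32 + √61))² ≈ 13384.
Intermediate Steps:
q(w, a) = √(a² + w²)
(-122 + √((-2 + 34) + q(5, 6)))² = (-122 + √((-2 + 34) + √(6² + 5²)))² = (-122 + √(32 + √(36 + 25)))² = (-122 + √(32 + √61))²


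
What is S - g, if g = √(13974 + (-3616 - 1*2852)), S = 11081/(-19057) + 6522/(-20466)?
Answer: -58512250/65003427 - 3*√834 ≈ -87.537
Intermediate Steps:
S = -58512250/65003427 (S = 11081*(-1/19057) + 6522*(-1/20466) = -11081/19057 - 1087/3411 = -58512250/65003427 ≈ -0.90014)
g = 3*√834 (g = √(13974 + (-3616 - 2852)) = √(13974 - 6468) = √7506 = 3*√834 ≈ 86.637)
S - g = -58512250/65003427 - 3*√834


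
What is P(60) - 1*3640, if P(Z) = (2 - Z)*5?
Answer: -3930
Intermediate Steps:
P(Z) = 10 - 5*Z
P(60) - 1*3640 = (10 - 5*60) - 1*3640 = (10 - 300) - 3640 = -290 - 3640 = -3930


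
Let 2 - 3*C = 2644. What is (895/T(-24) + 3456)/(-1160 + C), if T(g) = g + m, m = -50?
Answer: -764547/453028 ≈ -1.6876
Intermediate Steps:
C = -2642/3 (C = 2/3 - 1/3*2644 = 2/3 - 2644/3 = -2642/3 ≈ -880.67)
T(g) = -50 + g (T(g) = g - 50 = -50 + g)
(895/T(-24) + 3456)/(-1160 + C) = (895/(-50 - 24) + 3456)/(-1160 - 2642/3) = (895/(-74) + 3456)/(-6122/3) = (895*(-1/74) + 3456)*(-3/6122) = (-895/74 + 3456)*(-3/6122) = (254849/74)*(-3/6122) = -764547/453028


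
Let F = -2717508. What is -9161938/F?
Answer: 4580969/1358754 ≈ 3.3714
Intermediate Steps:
-9161938/F = -9161938/(-2717508) = -9161938*(-1/2717508) = 4580969/1358754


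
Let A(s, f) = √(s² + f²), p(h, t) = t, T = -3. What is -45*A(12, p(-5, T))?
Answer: -135*√17 ≈ -556.62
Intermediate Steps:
A(s, f) = √(f² + s²)
-45*A(12, p(-5, T)) = -45*√((-3)² + 12²) = -45*√(9 + 144) = -135*√17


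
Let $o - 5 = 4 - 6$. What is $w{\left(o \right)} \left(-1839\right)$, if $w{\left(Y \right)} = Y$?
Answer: $-5517$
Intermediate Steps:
$o = 3$ ($o = 5 + \left(4 - 6\right) = 5 - 2 = 3$)
$w{\left(o \right)} \left(-1839\right) = 3 \left(-1839\right) = -5517$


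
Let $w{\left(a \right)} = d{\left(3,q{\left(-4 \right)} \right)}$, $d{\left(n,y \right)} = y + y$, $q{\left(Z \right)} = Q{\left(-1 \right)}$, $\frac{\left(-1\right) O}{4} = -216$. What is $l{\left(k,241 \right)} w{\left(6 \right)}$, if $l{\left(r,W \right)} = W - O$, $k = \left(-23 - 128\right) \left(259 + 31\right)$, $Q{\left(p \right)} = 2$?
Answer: $-2492$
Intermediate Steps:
$O = 864$ ($O = \left(-4\right) \left(-216\right) = 864$)
$q{\left(Z \right)} = 2$
$d{\left(n,y \right)} = 2 y$
$w{\left(a \right)} = 4$ ($w{\left(a \right)} = 2 \cdot 2 = 4$)
$k = -43790$ ($k = \left(-151\right) 290 = -43790$)
$l{\left(r,W \right)} = -864 + W$ ($l{\left(r,W \right)} = W - 864 = -864 + W$)
$l{\left(k,241 \right)} w{\left(6 \right)} = \left(-864 + 241\right) 4 = \left(-623\right) 4 = -2492$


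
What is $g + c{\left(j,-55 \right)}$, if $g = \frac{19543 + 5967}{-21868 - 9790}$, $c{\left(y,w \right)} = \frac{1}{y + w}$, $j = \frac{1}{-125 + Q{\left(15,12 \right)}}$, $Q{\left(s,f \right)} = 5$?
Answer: $- \frac{86095235}{104487229} \approx -0.82398$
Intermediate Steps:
$j = - \frac{1}{120}$ ($j = \frac{1}{-125 + 5} = \frac{1}{-120} = - \frac{1}{120} \approx -0.0083333$)
$c{\left(y,w \right)} = \frac{1}{w + y}$
$g = - \frac{12755}{15829}$ ($g = \frac{25510}{-31658} = 25510 \left(- \frac{1}{31658}\right) = - \frac{12755}{15829} \approx -0.8058$)
$g + c{\left(j,-55 \right)} = - \frac{12755}{15829} + \frac{1}{-55 - \frac{1}{120}} = - \frac{12755}{15829} + \frac{1}{- \frac{6601}{120}} = - \frac{12755}{15829} - \frac{120}{6601} = - \frac{86095235}{104487229}$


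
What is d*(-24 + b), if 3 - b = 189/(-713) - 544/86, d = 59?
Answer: -26064784/30659 ≈ -850.15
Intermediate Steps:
b = 294040/30659 (b = 3 - (189/(-713) - 544/86) = 3 - (189*(-1/713) - 544*1/86) = 3 - (-189/713 - 272/43) = 3 - 1*(-202063/30659) = 3 + 202063/30659 = 294040/30659 ≈ 9.5907)
d*(-24 + b) = 59*(-24 + 294040/30659) = 59*(-441776/30659) = -26064784/30659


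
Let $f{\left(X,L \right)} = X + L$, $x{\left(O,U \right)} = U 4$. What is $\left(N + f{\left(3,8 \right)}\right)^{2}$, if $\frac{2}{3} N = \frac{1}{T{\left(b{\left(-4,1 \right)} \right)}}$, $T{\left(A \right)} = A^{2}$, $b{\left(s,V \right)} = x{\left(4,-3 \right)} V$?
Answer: $\frac{1117249}{9216} \approx 121.23$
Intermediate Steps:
$x{\left(O,U \right)} = 4 U$
$b{\left(s,V \right)} = - 12 V$ ($b{\left(s,V \right)} = 4 \left(-3\right) V = - 12 V$)
$f{\left(X,L \right)} = L + X$
$N = \frac{1}{96}$ ($N = \frac{3}{2 \left(\left(-12\right) 1\right)^{2}} = \frac{3}{2 \left(-12\right)^{2}} = \frac{3}{2 \cdot 144} = \frac{3}{2} \cdot \frac{1}{144} = \frac{1}{96} \approx 0.010417$)
$\left(N + f{\left(3,8 \right)}\right)^{2} = \left(\frac{1}{96} + \left(8 + 3\right)\right)^{2} = \left(\frac{1}{96} + 11\right)^{2} = \left(\frac{1057}{96}\right)^{2} = \frac{1117249}{9216}$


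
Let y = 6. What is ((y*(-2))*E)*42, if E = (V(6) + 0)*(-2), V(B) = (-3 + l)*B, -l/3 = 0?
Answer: -18144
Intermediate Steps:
l = 0 (l = -3*0 = 0)
V(B) = -3*B (V(B) = (-3 + 0)*B = -3*B)
E = 36 (E = (-3*6 + 0)*(-2) = (-18 + 0)*(-2) = -18*(-2) = 36)
((y*(-2))*E)*42 = ((6*(-2))*36)*42 = -12*36*42 = -432*42 = -18144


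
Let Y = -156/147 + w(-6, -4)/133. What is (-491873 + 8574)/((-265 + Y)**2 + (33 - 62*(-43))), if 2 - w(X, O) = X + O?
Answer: -418904724539/63654557100 ≈ -6.5809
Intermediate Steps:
w(X, O) = 2 - O - X (w(X, O) = 2 - (X + O) = 2 - (O + X) = 2 + (-O - X) = 2 - O - X)
Y = -904/931 (Y = -156/147 + (2 - 1*(-4) - 1*(-6))/133 = -156*1/147 + (2 + 4 + 6)*(1/133) = -52/49 + 12*(1/133) = -52/49 + 12/133 = -904/931 ≈ -0.97100)
(-491873 + 8574)/((-265 + Y)**2 + (33 - 62*(-43))) = (-491873 + 8574)/((-265 - 904/931)**2 + (33 - 62*(-43))) = -483299/((-247619/931)**2 + (33 + 2666)) = -483299/(61315169161/866761 + 2699) = -483299/63654557100/866761 = -483299*866761/63654557100 = -418904724539/63654557100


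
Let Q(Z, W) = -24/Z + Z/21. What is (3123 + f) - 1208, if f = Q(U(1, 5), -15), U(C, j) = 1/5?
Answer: 188476/105 ≈ 1795.0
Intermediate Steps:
U(C, j) = 1/5
Q(Z, W) = -24/Z + Z/21 (Q(Z, W) = -24/Z + Z*(1/21) = -24/Z + Z/21)
f = -12599/105 (f = -24/1/5 + (1/21)*(1/5) = -24*5 + 1/105 = -120 + 1/105 = -12599/105 ≈ -119.99)
(3123 + f) - 1208 = (3123 - 12599/105) - 1208 = 315316/105 - 1208 = 188476/105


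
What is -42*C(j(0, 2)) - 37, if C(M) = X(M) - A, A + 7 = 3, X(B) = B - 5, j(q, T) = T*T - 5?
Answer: 47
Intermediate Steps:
j(q, T) = -5 + T² (j(q, T) = T² - 5 = -5 + T²)
X(B) = -5 + B
A = -4 (A = -7 + 3 = -4)
C(M) = -1 + M (C(M) = (-5 + M) - 1*(-4) = (-5 + M) + 4 = -1 + M)
-42*C(j(0, 2)) - 37 = -42*(-1 + (-5 + 2²)) - 37 = -42*(-1 + (-5 + 4)) - 37 = -42*(-1 - 1) - 37 = -42*(-2) - 37 = 84 - 37 = 47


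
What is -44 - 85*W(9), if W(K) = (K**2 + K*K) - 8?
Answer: -13134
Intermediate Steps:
W(K) = -8 + 2*K**2 (W(K) = (K**2 + K**2) - 8 = 2*K**2 - 8 = -8 + 2*K**2)
-44 - 85*W(9) = -44 - 85*(-8 + 2*9**2) = -44 - 85*(-8 + 2*81) = -44 - 85*(-8 + 162) = -44 - 85*154 = -44 - 13090 = -13134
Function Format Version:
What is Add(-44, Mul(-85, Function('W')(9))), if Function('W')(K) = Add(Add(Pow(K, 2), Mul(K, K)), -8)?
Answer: -13134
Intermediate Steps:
Function('W')(K) = Add(-8, Mul(2, Pow(K, 2))) (Function('W')(K) = Add(Add(Pow(K, 2), Pow(K, 2)), -8) = Add(Mul(2, Pow(K, 2)), -8) = Add(-8, Mul(2, Pow(K, 2))))
Add(-44, Mul(-85, Function('W')(9))) = Add(-44, Mul(-85, Add(-8, Mul(2, Pow(9, 2))))) = Add(-44, Mul(-85, Add(-8, Mul(2, 81)))) = Add(-44, Mul(-85, Add(-8, 162))) = Add(-44, Mul(-85, 154)) = Add(-44, -13090) = -13134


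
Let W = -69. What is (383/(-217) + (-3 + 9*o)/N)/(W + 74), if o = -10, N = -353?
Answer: -115018/383005 ≈ -0.30030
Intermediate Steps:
(383/(-217) + (-3 + 9*o)/N)/(W + 74) = (383/(-217) + (-3 + 9*(-10))/(-353))/(-69 + 74) = (383*(-1/217) + (-3 - 90)*(-1/353))/5 = (-383/217 - 93*(-1/353))/5 = (-383/217 + 93/353)/5 = (1/5)*(-115018/76601) = -115018/383005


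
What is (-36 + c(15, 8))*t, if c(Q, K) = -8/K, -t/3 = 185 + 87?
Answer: 30192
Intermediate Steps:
t = -816 (t = -3*(185 + 87) = -3*272 = -816)
(-36 + c(15, 8))*t = (-36 - 8/8)*(-816) = (-36 - 8*1/8)*(-816) = (-36 - 1)*(-816) = -37*(-816) = 30192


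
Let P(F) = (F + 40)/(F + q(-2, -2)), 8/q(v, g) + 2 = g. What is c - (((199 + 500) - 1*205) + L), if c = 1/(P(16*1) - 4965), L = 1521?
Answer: -9996416/4961 ≈ -2015.0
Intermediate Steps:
q(v, g) = 8/(-2 + g)
P(F) = (40 + F)/(-2 + F) (P(F) = (F + 40)/(F + 8/(-2 - 2)) = (40 + F)/(F + 8/(-4)) = (40 + F)/(F + 8*(-1/4)) = (40 + F)/(F - 2) = (40 + F)/(-2 + F))
c = -1/4961 (c = 1/((40 + 16*1)/(-2 + 16*1) - 4965) = 1/((40 + 16)/(-2 + 16) - 4965) = 1/(56/14 - 4965) = 1/((1/14)*56 - 4965) = 1/(4 - 4965) = 1/(-4961) = -1/4961 ≈ -0.00020157)
c - (((199 + 500) - 1*205) + L) = -1/4961 - (((199 + 500) - 1*205) + 1521) = -1/4961 - ((699 - 205) + 1521) = -1/4961 - (494 + 1521) = -1/4961 - 1*2015 = -1/4961 - 2015 = -9996416/4961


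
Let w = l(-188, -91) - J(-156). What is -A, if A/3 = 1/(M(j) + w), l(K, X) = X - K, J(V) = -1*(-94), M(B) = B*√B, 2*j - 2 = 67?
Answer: 8/36493 - 46*√138/36493 ≈ -0.014588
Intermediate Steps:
j = 69/2 (j = 1 + (½)*67 = 1 + 67/2 = 69/2 ≈ 34.500)
M(B) = B^(3/2)
J(V) = 94
w = 3 (w = (-91 - 1*(-188)) - 1*94 = (-91 + 188) - 94 = 97 - 94 = 3)
A = 3/(3 + 69*√138/4) (A = 3/((69/2)^(3/2) + 3) = 3/(69*√138/4 + 3) = 3/(3 + 69*√138/4) ≈ 0.014588)
-A = -(-8/36493 + 46*√138/36493) = 8/36493 - 46*√138/36493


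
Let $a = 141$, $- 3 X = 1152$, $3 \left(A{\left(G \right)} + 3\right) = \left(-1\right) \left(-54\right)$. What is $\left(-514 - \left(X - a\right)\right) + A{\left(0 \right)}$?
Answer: $26$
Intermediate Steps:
$A{\left(G \right)} = 15$ ($A{\left(G \right)} = -3 + \frac{\left(-1\right) \left(-54\right)}{3} = -3 + \frac{1}{3} \cdot 54 = -3 + 18 = 15$)
$X = -384$ ($X = \left(- \frac{1}{3}\right) 1152 = -384$)
$\left(-514 - \left(X - a\right)\right) + A{\left(0 \right)} = \left(-514 + \left(141 - -384\right)\right) + 15 = \left(-514 + \left(141 + 384\right)\right) + 15 = \left(-514 + 525\right) + 15 = 11 + 15 = 26$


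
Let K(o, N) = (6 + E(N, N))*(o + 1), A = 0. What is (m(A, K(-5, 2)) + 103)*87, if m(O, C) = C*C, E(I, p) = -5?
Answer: 10353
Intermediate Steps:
K(o, N) = 1 + o (K(o, N) = (6 - 5)*(o + 1) = 1*(1 + o) = 1 + o)
m(O, C) = C²
(m(A, K(-5, 2)) + 103)*87 = ((1 - 5)² + 103)*87 = ((-4)² + 103)*87 = (16 + 103)*87 = 119*87 = 10353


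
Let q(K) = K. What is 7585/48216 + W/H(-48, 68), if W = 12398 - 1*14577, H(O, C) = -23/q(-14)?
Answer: -35870801/27048 ≈ -1326.2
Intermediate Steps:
H(O, C) = 23/14 (H(O, C) = -23/(-14) = -23*(-1/14) = 23/14)
W = -2179 (W = 12398 - 14577 = -2179)
7585/48216 + W/H(-48, 68) = 7585/48216 - 2179/23/14 = 7585*(1/48216) - 2179*14/23 = 185/1176 - 30506/23 = -35870801/27048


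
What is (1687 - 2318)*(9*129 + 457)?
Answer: -1020958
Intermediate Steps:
(1687 - 2318)*(9*129 + 457) = -631*(1161 + 457) = -631*1618 = -1020958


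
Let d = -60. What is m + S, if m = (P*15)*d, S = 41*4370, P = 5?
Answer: 174670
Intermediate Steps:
S = 179170
m = -4500 (m = (5*15)*(-60) = 75*(-60) = -4500)
m + S = -4500 + 179170 = 174670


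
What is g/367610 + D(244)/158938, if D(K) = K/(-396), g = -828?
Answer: -6525444973/2892146309910 ≈ -0.0022563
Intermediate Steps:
D(K) = -K/396 (D(K) = K*(-1/396) = -K/396)
g/367610 + D(244)/158938 = -828/367610 - 1/396*244/158938 = -828*1/367610 - 61/99*1/158938 = -414/183805 - 61/15734862 = -6525444973/2892146309910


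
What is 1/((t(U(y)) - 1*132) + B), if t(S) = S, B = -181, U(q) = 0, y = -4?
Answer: -1/313 ≈ -0.0031949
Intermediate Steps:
1/((t(U(y)) - 1*132) + B) = 1/((0 - 1*132) - 181) = 1/((0 - 132) - 181) = 1/(-132 - 181) = 1/(-313) = -1/313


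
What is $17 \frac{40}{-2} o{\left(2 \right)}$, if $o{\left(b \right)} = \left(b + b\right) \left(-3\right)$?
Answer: $4080$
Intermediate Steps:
$o{\left(b \right)} = - 6 b$ ($o{\left(b \right)} = 2 b \left(-3\right) = - 6 b$)
$17 \frac{40}{-2} o{\left(2 \right)} = 17 \frac{40}{-2} \left(\left(-6\right) 2\right) = 17 \cdot 40 \left(- \frac{1}{2}\right) \left(-12\right) = 17 \left(-20\right) \left(-12\right) = \left(-340\right) \left(-12\right) = 4080$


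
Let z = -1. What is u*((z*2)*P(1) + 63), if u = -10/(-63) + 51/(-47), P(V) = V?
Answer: -167323/2961 ≈ -56.509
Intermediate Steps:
u = -2743/2961 (u = -10*(-1/63) + 51*(-1/47) = 10/63 - 51/47 = -2743/2961 ≈ -0.92638)
u*((z*2)*P(1) + 63) = -2743*(-1*2*1 + 63)/2961 = -2743*(-2*1 + 63)/2961 = -2743*(-2 + 63)/2961 = -2743/2961*61 = -167323/2961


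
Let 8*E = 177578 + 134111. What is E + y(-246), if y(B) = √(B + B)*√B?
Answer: 311689/8 - 246*√2 ≈ 38613.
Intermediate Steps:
E = 311689/8 (E = (177578 + 134111)/8 = (⅛)*311689 = 311689/8 ≈ 38961.)
y(B) = B*√2 (y(B) = √(2*B)*√B = (√2*√B)*√B = B*√2)
E + y(-246) = 311689/8 - 246*√2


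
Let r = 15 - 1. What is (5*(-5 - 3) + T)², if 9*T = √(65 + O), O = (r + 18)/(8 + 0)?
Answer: (360 - √69)²/81 ≈ 1527.0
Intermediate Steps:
r = 14
O = 4 (O = (14 + 18)/(8 + 0) = 32/8 = 32*(⅛) = 4)
T = √69/9 (T = √(65 + 4)/9 = √69/9 ≈ 0.92296)
(5*(-5 - 3) + T)² = (5*(-5 - 3) + √69/9)² = (5*(-8) + √69/9)² = (-40 + √69/9)²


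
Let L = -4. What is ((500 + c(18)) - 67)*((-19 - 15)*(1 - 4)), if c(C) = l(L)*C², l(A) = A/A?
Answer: 77214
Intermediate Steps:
l(A) = 1
c(C) = C² (c(C) = 1*C² = C²)
((500 + c(18)) - 67)*((-19 - 15)*(1 - 4)) = ((500 + 18²) - 67)*((-19 - 15)*(1 - 4)) = ((500 + 324) - 67)*(-34*(-3)) = (824 - 67)*102 = 757*102 = 77214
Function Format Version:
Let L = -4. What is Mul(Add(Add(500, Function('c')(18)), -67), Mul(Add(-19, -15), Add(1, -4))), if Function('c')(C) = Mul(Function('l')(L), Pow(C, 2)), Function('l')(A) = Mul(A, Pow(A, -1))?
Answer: 77214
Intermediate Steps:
Function('l')(A) = 1
Function('c')(C) = Pow(C, 2) (Function('c')(C) = Mul(1, Pow(C, 2)) = Pow(C, 2))
Mul(Add(Add(500, Function('c')(18)), -67), Mul(Add(-19, -15), Add(1, -4))) = Mul(Add(Add(500, Pow(18, 2)), -67), Mul(Add(-19, -15), Add(1, -4))) = Mul(Add(Add(500, 324), -67), Mul(-34, -3)) = Mul(Add(824, -67), 102) = Mul(757, 102) = 77214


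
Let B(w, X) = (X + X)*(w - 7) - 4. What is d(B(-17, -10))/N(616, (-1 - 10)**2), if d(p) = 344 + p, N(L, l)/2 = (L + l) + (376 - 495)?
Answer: 205/309 ≈ 0.66343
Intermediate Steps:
B(w, X) = -4 + 2*X*(-7 + w) (B(w, X) = (2*X)*(-7 + w) - 4 = 2*X*(-7 + w) - 4 = -4 + 2*X*(-7 + w))
N(L, l) = -238 + 2*L + 2*l (N(L, l) = 2*((L + l) + (376 - 495)) = 2*((L + l) - 119) = 2*(-119 + L + l) = -238 + 2*L + 2*l)
d(B(-17, -10))/N(616, (-1 - 10)**2) = (344 + (-4 - 14*(-10) + 2*(-10)*(-17)))/(-238 + 2*616 + 2*(-1 - 10)**2) = (344 + (-4 + 140 + 340))/(-238 + 1232 + 2*(-11)**2) = (344 + 476)/(-238 + 1232 + 2*121) = 820/(-238 + 1232 + 242) = 820/1236 = 820*(1/1236) = 205/309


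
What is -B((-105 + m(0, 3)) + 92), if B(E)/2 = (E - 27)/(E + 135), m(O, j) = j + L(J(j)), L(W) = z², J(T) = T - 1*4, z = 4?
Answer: 14/47 ≈ 0.29787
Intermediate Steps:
J(T) = -4 + T (J(T) = T - 4 = -4 + T)
L(W) = 16 (L(W) = 4² = 16)
m(O, j) = 16 + j (m(O, j) = j + 16 = 16 + j)
B(E) = 2*(-27 + E)/(135 + E) (B(E) = 2*((E - 27)/(E + 135)) = 2*((-27 + E)/(135 + E)) = 2*(-27 + E)/(135 + E))
-B((-105 + m(0, 3)) + 92) = -2*(-27 + ((-105 + (16 + 3)) + 92))/(135 + ((-105 + (16 + 3)) + 92)) = -2*(-27 + ((-105 + 19) + 92))/(135 + ((-105 + 19) + 92)) = -2*(-27 + (-86 + 92))/(135 + (-86 + 92)) = -2*(-27 + 6)/(135 + 6) = -2*(-21)/141 = -1*(-14/47) = 14/47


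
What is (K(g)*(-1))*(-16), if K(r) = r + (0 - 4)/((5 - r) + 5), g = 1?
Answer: 80/9 ≈ 8.8889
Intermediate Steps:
K(r) = r - 4/(10 - r)
(K(g)*(-1))*(-16) = (((4 + 1² - 10*1)/(-10 + 1))*(-1))*(-16) = (((4 + 1 - 10)/(-9))*(-1))*(-16) = (-⅑*(-5)*(-1))*(-16) = ((5/9)*(-1))*(-16) = -5/9*(-16) = 80/9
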